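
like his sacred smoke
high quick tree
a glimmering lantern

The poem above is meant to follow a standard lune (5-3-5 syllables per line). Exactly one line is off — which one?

Line 1: like (1), his (1), sacred (2), smoke (1) → 5 ✓
Line 2: high (1), quick (1), tree (1) → 3 ✓
Line 3: a (1), glimmering (3), lantern (2) → 6 (expected 5)

Line 3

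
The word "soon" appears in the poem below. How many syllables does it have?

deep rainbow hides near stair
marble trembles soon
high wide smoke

1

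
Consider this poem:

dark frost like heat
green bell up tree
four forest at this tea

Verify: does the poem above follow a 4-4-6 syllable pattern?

Yes

Line 1: dark (1), frost (1), like (1), heat (1) → 4 ✓
Line 2: green (1), bell (1), up (1), tree (1) → 4 ✓
Line 3: four (1), forest (2), at (1), this (1), tea (1) → 6 ✓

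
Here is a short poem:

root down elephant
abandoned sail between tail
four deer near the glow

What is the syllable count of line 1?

Line 1: "root down elephant": 1+1+3 = 5

5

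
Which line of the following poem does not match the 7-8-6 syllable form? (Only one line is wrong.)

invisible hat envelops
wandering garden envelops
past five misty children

Line 1: invisible(4) + hat(1) + envelops(3) = 8 (expected 7)
Line 2: wandering(3) + garden(2) + envelops(3) = 8 ✓
Line 3: past(1) + five(1) + misty(2) + children(2) = 6 ✓

The first line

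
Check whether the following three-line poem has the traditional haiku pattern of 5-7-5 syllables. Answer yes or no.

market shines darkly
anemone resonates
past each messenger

Yes

Line 1: market(2) + shines(1) + darkly(2) = 5 ✓
Line 2: anemone(4) + resonates(3) = 7 ✓
Line 3: past(1) + each(1) + messenger(3) = 5 ✓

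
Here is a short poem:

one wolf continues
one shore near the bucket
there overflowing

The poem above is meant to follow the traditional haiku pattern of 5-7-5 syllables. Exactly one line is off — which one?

The second line

Line 1: one(1) + wolf(1) + continues(3) = 5 ✓
Line 2: one(1) + shore(1) + near(1) + the(1) + bucket(2) = 6 (expected 7)
Line 3: there(1) + overflowing(4) = 5 ✓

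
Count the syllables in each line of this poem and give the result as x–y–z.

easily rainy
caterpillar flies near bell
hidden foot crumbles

Line 1: easily (3), rainy (2) → 5
Line 2: caterpillar (4), flies (1), near (1), bell (1) → 7
Line 3: hidden (2), foot (1), crumbles (2) → 5

5–7–5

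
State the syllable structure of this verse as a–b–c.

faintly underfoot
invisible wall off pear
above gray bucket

5–7–5

Line 1: faintly(2) + underfoot(3) = 5
Line 2: invisible(4) + wall(1) + off(1) + pear(1) = 7
Line 3: above(2) + gray(1) + bucket(2) = 5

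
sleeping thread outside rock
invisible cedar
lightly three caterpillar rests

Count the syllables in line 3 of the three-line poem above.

8

Line 3: "lightly three caterpillar rests": 2+1+4+1 = 8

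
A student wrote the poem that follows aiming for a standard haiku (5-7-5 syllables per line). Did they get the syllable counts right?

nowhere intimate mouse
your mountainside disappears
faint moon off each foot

Line 1: nowhere(2) + intimate(3) + mouse(1) = 6 (expected 5)
Line 2: your(1) + mountainside(3) + disappears(3) = 7 ✓
Line 3: faint(1) + moon(1) + off(1) + each(1) + foot(1) = 5 ✓

No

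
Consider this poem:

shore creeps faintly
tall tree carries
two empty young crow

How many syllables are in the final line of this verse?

5

The final line: two (1), empty (2), young (1), crow (1) → 5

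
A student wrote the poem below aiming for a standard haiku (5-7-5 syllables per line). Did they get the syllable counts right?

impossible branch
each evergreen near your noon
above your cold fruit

Line 1: "impossible branch": 4+1 = 5 ✓
Line 2: "each evergreen near your noon": 1+3+1+1+1 = 7 ✓
Line 3: "above your cold fruit": 2+1+1+1 = 5 ✓

Yes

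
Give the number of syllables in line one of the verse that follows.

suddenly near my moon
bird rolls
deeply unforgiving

6

Line one: suddenly(3) + near(1) + my(1) + moon(1) = 6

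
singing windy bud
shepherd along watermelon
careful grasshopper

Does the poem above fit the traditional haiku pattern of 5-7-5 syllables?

Line 1: singing(2) + windy(2) + bud(1) = 5 ✓
Line 2: shepherd(2) + along(2) + watermelon(4) = 8 (expected 7)
Line 3: careful(2) + grasshopper(3) = 5 ✓

No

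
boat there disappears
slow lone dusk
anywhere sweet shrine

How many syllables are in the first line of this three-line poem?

5

The first line: "boat there disappears": 1+1+3 = 5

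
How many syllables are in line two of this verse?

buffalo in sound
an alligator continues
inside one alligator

8

Line two: an(1) + alligator(4) + continues(3) = 8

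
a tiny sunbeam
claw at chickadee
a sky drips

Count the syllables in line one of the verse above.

5

Line one: a (1), tiny (2), sunbeam (2) → 5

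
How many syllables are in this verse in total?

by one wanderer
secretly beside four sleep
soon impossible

Line 1: by(1) + one(1) + wanderer(3) = 5
Line 2: secretly(3) + beside(2) + four(1) + sleep(1) = 7
Line 3: soon(1) + impossible(4) = 5
Total: 5 + 7 + 5 = 17

17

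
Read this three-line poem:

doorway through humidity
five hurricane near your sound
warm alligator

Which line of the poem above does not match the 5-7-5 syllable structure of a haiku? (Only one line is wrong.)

Line 1: doorway(2) + through(1) + humidity(4) = 7 (expected 5)
Line 2: five(1) + hurricane(3) + near(1) + your(1) + sound(1) = 7 ✓
Line 3: warm(1) + alligator(4) = 5 ✓

The first line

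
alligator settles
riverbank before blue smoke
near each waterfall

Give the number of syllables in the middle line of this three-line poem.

The middle line: "riverbank before blue smoke": 3+2+1+1 = 7

7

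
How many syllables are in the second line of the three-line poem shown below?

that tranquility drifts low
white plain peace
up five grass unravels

3

The second line: "white plain peace": 1+1+1 = 3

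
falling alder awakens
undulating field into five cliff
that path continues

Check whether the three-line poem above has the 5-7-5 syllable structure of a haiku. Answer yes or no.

No

Line 1: falling(2) + alder(2) + awakens(3) = 7 (expected 5)
Line 2: undulating(4) + field(1) + into(2) + five(1) + cliff(1) = 9 (expected 7)
Line 3: that(1) + path(1) + continues(3) = 5 ✓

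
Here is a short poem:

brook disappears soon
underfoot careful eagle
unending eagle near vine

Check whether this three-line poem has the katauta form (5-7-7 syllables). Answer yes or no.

Yes

Line 1: brook (1), disappears (3), soon (1) → 5 ✓
Line 2: underfoot (3), careful (2), eagle (2) → 7 ✓
Line 3: unending (3), eagle (2), near (1), vine (1) → 7 ✓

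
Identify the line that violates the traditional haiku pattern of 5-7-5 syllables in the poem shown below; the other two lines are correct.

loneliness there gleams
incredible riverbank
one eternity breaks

Line 3

Line 1: loneliness(3) + there(1) + gleams(1) = 5 ✓
Line 2: incredible(4) + riverbank(3) = 7 ✓
Line 3: one(1) + eternity(4) + breaks(1) = 6 (expected 5)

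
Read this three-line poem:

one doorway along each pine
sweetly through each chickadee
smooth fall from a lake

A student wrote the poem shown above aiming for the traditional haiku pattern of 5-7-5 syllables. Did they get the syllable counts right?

No

Line 1: one(1) + doorway(2) + along(2) + each(1) + pine(1) = 7 (expected 5)
Line 2: sweetly(2) + through(1) + each(1) + chickadee(3) = 7 ✓
Line 3: smooth(1) + fall(1) + from(1) + a(1) + lake(1) = 5 ✓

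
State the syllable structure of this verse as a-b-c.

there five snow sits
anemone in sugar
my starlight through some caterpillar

Line 1: "there five snow sits": 1+1+1+1 = 4
Line 2: "anemone in sugar": 4+1+2 = 7
Line 3: "my starlight through some caterpillar": 1+2+1+1+4 = 9

4-7-9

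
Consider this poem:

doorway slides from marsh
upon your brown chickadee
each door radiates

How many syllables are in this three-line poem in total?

17

Line 1: doorway (2), slides (1), from (1), marsh (1) → 5
Line 2: upon (2), your (1), brown (1), chickadee (3) → 7
Line 3: each (1), door (1), radiates (3) → 5
Total: 5 + 7 + 5 = 17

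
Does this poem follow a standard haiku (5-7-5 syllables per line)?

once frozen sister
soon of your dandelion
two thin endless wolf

Line 1: "once frozen sister": 1+2+2 = 5 ✓
Line 2: "soon of your dandelion": 1+1+1+4 = 7 ✓
Line 3: "two thin endless wolf": 1+1+2+1 = 5 ✓

Yes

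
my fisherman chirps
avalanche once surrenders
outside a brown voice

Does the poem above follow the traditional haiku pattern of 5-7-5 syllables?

Line 1: my(1) + fisherman(3) + chirps(1) = 5 ✓
Line 2: avalanche(3) + once(1) + surrenders(3) = 7 ✓
Line 3: outside(2) + a(1) + brown(1) + voice(1) = 5 ✓

Yes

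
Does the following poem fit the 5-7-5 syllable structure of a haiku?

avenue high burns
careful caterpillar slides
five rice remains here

Yes

Line 1: avenue(3) + high(1) + burns(1) = 5 ✓
Line 2: careful(2) + caterpillar(4) + slides(1) = 7 ✓
Line 3: five(1) + rice(1) + remains(2) + here(1) = 5 ✓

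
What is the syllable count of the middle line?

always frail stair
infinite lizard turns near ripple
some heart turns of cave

The middle line: infinite (3), lizard (2), turns (1), near (1), ripple (2) → 9

9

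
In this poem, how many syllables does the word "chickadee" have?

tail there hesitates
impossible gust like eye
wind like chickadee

"chickadee" has 3 syllables.

3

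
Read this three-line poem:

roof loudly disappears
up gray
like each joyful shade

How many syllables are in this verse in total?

Line 1: "roof loudly disappears": 1+2+3 = 6
Line 2: "up gray": 1+1 = 2
Line 3: "like each joyful shade": 1+1+2+1 = 5
Total: 6 + 2 + 5 = 13

13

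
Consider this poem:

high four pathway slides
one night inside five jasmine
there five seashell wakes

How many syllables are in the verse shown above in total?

Line 1: "high four pathway slides": 1+1+2+1 = 5
Line 2: "one night inside five jasmine": 1+1+2+1+2 = 7
Line 3: "there five seashell wakes": 1+1+2+1 = 5
Total: 5 + 7 + 5 = 17

17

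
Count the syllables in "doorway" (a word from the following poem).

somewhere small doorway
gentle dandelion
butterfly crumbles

"doorway" has 2 syllables.

2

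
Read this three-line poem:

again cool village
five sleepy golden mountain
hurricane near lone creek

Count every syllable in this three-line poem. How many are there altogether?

Line 1: again(2) + cool(1) + village(2) = 5
Line 2: five(1) + sleepy(2) + golden(2) + mountain(2) = 7
Line 3: hurricane(3) + near(1) + lone(1) + creek(1) = 6
Total: 5 + 7 + 6 = 18

18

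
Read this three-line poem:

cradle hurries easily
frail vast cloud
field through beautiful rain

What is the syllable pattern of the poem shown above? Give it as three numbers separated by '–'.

7–3–6

Line 1: "cradle hurries easily": 2+2+3 = 7
Line 2: "frail vast cloud": 1+1+1 = 3
Line 3: "field through beautiful rain": 1+1+3+1 = 6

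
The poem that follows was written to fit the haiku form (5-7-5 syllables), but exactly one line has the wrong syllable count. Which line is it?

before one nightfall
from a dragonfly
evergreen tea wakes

The second line

Line 1: "before one nightfall": 2+1+2 = 5 ✓
Line 2: "from a dragonfly": 1+1+3 = 5 (expected 7)
Line 3: "evergreen tea wakes": 3+1+1 = 5 ✓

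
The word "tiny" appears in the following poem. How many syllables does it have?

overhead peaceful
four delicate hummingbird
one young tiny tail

2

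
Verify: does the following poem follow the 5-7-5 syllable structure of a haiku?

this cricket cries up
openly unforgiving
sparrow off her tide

Line 1: this (1), cricket (2), cries (1), up (1) → 5 ✓
Line 2: openly (3), unforgiving (4) → 7 ✓
Line 3: sparrow (2), off (1), her (1), tide (1) → 5 ✓

Yes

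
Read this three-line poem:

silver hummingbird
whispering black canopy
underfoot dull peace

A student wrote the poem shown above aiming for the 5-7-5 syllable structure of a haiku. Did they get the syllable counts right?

Line 1: silver(2) + hummingbird(3) = 5 ✓
Line 2: whispering(3) + black(1) + canopy(3) = 7 ✓
Line 3: underfoot(3) + dull(1) + peace(1) = 5 ✓

Yes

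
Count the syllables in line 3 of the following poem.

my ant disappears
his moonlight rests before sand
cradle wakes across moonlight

Line 3: cradle(2) + wakes(1) + across(2) + moonlight(2) = 7

7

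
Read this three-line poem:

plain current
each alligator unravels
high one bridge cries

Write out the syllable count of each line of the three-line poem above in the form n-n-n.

3-8-4

Line 1: plain(1) + current(2) = 3
Line 2: each(1) + alligator(4) + unravels(3) = 8
Line 3: high(1) + one(1) + bridge(1) + cries(1) = 4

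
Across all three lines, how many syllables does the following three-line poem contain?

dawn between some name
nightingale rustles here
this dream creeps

Line 1: "dawn between some name": 1+2+1+1 = 5
Line 2: "nightingale rustles here": 3+2+1 = 6
Line 3: "this dream creeps": 1+1+1 = 3
Total: 5 + 6 + 3 = 14

14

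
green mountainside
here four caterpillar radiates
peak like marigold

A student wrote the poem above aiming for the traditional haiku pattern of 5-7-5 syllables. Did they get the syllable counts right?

Line 1: green (1), mountainside (3) → 4 (expected 5)
Line 2: here (1), four (1), caterpillar (4), radiates (3) → 9 (expected 7)
Line 3: peak (1), like (1), marigold (3) → 5 ✓

No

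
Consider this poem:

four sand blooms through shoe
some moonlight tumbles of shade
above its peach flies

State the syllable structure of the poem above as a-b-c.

5-7-5

Line 1: four(1) + sand(1) + blooms(1) + through(1) + shoe(1) = 5
Line 2: some(1) + moonlight(2) + tumbles(2) + of(1) + shade(1) = 7
Line 3: above(2) + its(1) + peach(1) + flies(1) = 5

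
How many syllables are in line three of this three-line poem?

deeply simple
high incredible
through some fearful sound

5

Line three: through (1), some (1), fearful (2), sound (1) → 5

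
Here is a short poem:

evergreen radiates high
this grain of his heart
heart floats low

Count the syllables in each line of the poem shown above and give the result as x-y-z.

7-5-3

Line 1: "evergreen radiates high": 3+3+1 = 7
Line 2: "this grain of his heart": 1+1+1+1+1 = 5
Line 3: "heart floats low": 1+1+1 = 3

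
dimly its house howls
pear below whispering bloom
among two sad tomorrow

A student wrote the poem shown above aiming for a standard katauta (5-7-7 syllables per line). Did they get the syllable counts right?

Line 1: "dimly its house howls": 2+1+1+1 = 5 ✓
Line 2: "pear below whispering bloom": 1+2+3+1 = 7 ✓
Line 3: "among two sad tomorrow": 2+1+1+3 = 7 ✓

Yes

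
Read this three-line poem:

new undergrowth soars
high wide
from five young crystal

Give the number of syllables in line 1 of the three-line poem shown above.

5

Line 1: new(1) + undergrowth(3) + soars(1) = 5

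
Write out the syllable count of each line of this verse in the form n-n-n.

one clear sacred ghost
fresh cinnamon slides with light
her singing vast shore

5-7-5

Line 1: "one clear sacred ghost": 1+1+2+1 = 5
Line 2: "fresh cinnamon slides with light": 1+3+1+1+1 = 7
Line 3: "her singing vast shore": 1+2+1+1 = 5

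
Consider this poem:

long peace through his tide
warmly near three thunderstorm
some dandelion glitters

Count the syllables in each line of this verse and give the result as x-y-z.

5-7-7

Line 1: "long peace through his tide": 1+1+1+1+1 = 5
Line 2: "warmly near three thunderstorm": 2+1+1+3 = 7
Line 3: "some dandelion glitters": 1+4+2 = 7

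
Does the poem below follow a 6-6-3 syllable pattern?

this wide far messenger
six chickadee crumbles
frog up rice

Yes

Line 1: "this wide far messenger": 1+1+1+3 = 6 ✓
Line 2: "six chickadee crumbles": 1+3+2 = 6 ✓
Line 3: "frog up rice": 1+1+1 = 3 ✓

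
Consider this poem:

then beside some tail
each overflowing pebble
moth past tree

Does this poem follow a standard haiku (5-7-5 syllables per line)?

No

Line 1: then (1), beside (2), some (1), tail (1) → 5 ✓
Line 2: each (1), overflowing (4), pebble (2) → 7 ✓
Line 3: moth (1), past (1), tree (1) → 3 (expected 5)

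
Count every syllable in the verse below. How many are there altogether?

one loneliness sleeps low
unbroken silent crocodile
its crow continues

Line 1: one(1) + loneliness(3) + sleeps(1) + low(1) = 6
Line 2: unbroken(3) + silent(2) + crocodile(3) = 8
Line 3: its(1) + crow(1) + continues(3) = 5
Total: 6 + 8 + 5 = 19

19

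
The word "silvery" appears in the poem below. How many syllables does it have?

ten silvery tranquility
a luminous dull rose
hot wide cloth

"silvery" has 3 syllables.

3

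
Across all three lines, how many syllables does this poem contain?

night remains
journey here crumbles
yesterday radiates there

Line 1: night (1), remains (2) → 3
Line 2: journey (2), here (1), crumbles (2) → 5
Line 3: yesterday (3), radiates (3), there (1) → 7
Total: 3 + 5 + 7 = 15

15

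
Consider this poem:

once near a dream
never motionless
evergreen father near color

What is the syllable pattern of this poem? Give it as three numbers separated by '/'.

4/5/8

Line 1: "once near a dream": 1+1+1+1 = 4
Line 2: "never motionless": 2+3 = 5
Line 3: "evergreen father near color": 3+2+1+2 = 8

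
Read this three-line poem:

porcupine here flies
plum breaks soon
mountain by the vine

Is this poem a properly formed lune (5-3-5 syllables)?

Line 1: porcupine(3) + here(1) + flies(1) = 5 ✓
Line 2: plum(1) + breaks(1) + soon(1) = 3 ✓
Line 3: mountain(2) + by(1) + the(1) + vine(1) = 5 ✓

Yes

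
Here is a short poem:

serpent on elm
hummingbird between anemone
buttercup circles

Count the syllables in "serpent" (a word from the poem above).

2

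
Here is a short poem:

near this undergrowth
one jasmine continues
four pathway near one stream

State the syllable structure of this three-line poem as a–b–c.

5–6–6

Line 1: near (1), this (1), undergrowth (3) → 5
Line 2: one (1), jasmine (2), continues (3) → 6
Line 3: four (1), pathway (2), near (1), one (1), stream (1) → 6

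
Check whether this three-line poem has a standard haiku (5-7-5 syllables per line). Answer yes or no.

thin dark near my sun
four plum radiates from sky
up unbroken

No

Line 1: thin (1), dark (1), near (1), my (1), sun (1) → 5 ✓
Line 2: four (1), plum (1), radiates (3), from (1), sky (1) → 7 ✓
Line 3: up (1), unbroken (3) → 4 (expected 5)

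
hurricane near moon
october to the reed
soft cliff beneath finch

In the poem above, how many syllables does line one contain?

5

Line one: hurricane(3) + near(1) + moon(1) = 5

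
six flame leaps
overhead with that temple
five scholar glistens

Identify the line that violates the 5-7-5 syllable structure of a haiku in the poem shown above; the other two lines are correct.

Line 1: six(1) + flame(1) + leaps(1) = 3 (expected 5)
Line 2: overhead(3) + with(1) + that(1) + temple(2) = 7 ✓
Line 3: five(1) + scholar(2) + glistens(2) = 5 ✓

Line 1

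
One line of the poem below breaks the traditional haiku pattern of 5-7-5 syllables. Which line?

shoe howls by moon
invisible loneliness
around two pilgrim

Line 1: shoe(1) + howls(1) + by(1) + moon(1) = 4 (expected 5)
Line 2: invisible(4) + loneliness(3) = 7 ✓
Line 3: around(2) + two(1) + pilgrim(2) = 5 ✓

The first line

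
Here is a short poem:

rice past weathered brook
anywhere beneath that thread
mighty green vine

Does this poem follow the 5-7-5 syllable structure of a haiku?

Line 1: rice(1) + past(1) + weathered(2) + brook(1) = 5 ✓
Line 2: anywhere(3) + beneath(2) + that(1) + thread(1) = 7 ✓
Line 3: mighty(2) + green(1) + vine(1) = 4 (expected 5)

No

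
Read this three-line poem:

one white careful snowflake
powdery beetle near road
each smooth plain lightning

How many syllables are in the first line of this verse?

6

The first line: "one white careful snowflake": 1+1+2+2 = 6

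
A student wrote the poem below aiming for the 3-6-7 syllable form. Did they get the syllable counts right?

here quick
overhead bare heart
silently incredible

Line 1: "here quick": 1+1 = 2 (expected 3)
Line 2: "overhead bare heart": 3+1+1 = 5 (expected 6)
Line 3: "silently incredible": 3+4 = 7 ✓

No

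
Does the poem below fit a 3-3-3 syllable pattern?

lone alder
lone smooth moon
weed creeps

Line 1: lone (1), alder (2) → 3 ✓
Line 2: lone (1), smooth (1), moon (1) → 3 ✓
Line 3: weed (1), creeps (1) → 2 (expected 3)

No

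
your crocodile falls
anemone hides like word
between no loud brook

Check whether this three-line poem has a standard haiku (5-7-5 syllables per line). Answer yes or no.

Line 1: your(1) + crocodile(3) + falls(1) = 5 ✓
Line 2: anemone(4) + hides(1) + like(1) + word(1) = 7 ✓
Line 3: between(2) + no(1) + loud(1) + brook(1) = 5 ✓

Yes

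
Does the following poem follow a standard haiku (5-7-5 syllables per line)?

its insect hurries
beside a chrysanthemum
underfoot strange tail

Line 1: its(1) + insect(2) + hurries(2) = 5 ✓
Line 2: beside(2) + a(1) + chrysanthemum(4) = 7 ✓
Line 3: underfoot(3) + strange(1) + tail(1) = 5 ✓

Yes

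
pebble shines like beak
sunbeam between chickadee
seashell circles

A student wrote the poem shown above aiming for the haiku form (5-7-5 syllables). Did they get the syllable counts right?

Line 1: "pebble shines like beak": 2+1+1+1 = 5 ✓
Line 2: "sunbeam between chickadee": 2+2+3 = 7 ✓
Line 3: "seashell circles": 2+2 = 4 (expected 5)

No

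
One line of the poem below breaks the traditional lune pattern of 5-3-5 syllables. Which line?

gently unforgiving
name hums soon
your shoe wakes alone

Line 1: gently (2), unforgiving (4) → 6 (expected 5)
Line 2: name (1), hums (1), soon (1) → 3 ✓
Line 3: your (1), shoe (1), wakes (1), alone (2) → 5 ✓

The first line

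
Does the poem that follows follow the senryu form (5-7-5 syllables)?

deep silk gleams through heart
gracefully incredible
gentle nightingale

Line 1: deep(1) + silk(1) + gleams(1) + through(1) + heart(1) = 5 ✓
Line 2: gracefully(3) + incredible(4) = 7 ✓
Line 3: gentle(2) + nightingale(3) = 5 ✓

Yes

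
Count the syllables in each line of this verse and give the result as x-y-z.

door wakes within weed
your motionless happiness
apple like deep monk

Line 1: door (1), wakes (1), within (2), weed (1) → 5
Line 2: your (1), motionless (3), happiness (3) → 7
Line 3: apple (2), like (1), deep (1), monk (1) → 5

5-7-5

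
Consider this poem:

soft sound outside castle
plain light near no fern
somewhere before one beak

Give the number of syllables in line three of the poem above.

6

Line three: somewhere (2), before (2), one (1), beak (1) → 6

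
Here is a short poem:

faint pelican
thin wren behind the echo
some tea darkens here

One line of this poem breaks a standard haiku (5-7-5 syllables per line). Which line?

The first line

Line 1: "faint pelican": 1+3 = 4 (expected 5)
Line 2: "thin wren behind the echo": 1+1+2+1+2 = 7 ✓
Line 3: "some tea darkens here": 1+1+2+1 = 5 ✓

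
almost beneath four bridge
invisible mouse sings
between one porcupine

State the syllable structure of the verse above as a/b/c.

6/6/6

Line 1: almost(2) + beneath(2) + four(1) + bridge(1) = 6
Line 2: invisible(4) + mouse(1) + sings(1) = 6
Line 3: between(2) + one(1) + porcupine(3) = 6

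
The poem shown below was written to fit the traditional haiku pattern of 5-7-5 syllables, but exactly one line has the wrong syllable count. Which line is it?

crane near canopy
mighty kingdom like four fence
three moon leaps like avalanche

Line 1: "crane near canopy": 1+1+3 = 5 ✓
Line 2: "mighty kingdom like four fence": 2+2+1+1+1 = 7 ✓
Line 3: "three moon leaps like avalanche": 1+1+1+1+3 = 7 (expected 5)

The third line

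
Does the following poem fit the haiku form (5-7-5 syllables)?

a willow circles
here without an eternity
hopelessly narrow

No

Line 1: "a willow circles": 1+2+2 = 5 ✓
Line 2: "here without an eternity": 1+2+1+4 = 8 (expected 7)
Line 3: "hopelessly narrow": 3+2 = 5 ✓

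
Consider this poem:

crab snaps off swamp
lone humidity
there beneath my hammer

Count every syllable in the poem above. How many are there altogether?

Line 1: "crab snaps off swamp": 1+1+1+1 = 4
Line 2: "lone humidity": 1+4 = 5
Line 3: "there beneath my hammer": 1+2+1+2 = 6
Total: 4 + 5 + 6 = 15

15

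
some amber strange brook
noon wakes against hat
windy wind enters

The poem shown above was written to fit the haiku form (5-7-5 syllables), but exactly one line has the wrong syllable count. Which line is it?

Line 1: some (1), amber (2), strange (1), brook (1) → 5 ✓
Line 2: noon (1), wakes (1), against (2), hat (1) → 5 (expected 7)
Line 3: windy (2), wind (1), enters (2) → 5 ✓

The second line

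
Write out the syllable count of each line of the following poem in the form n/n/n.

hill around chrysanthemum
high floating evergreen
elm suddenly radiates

7/6/7

Line 1: hill(1) + around(2) + chrysanthemum(4) = 7
Line 2: high(1) + floating(2) + evergreen(3) = 6
Line 3: elm(1) + suddenly(3) + radiates(3) = 7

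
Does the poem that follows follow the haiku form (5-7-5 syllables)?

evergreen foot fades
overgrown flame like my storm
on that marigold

Line 1: evergreen (3), foot (1), fades (1) → 5 ✓
Line 2: overgrown (3), flame (1), like (1), my (1), storm (1) → 7 ✓
Line 3: on (1), that (1), marigold (3) → 5 ✓

Yes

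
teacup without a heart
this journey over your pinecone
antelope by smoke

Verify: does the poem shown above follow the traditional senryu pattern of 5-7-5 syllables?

Line 1: teacup (2), without (2), a (1), heart (1) → 6 (expected 5)
Line 2: this (1), journey (2), over (2), your (1), pinecone (2) → 8 (expected 7)
Line 3: antelope (3), by (1), smoke (1) → 5 ✓

No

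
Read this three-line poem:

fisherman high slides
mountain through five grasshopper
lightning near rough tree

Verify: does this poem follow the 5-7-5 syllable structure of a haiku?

Yes

Line 1: "fisherman high slides": 3+1+1 = 5 ✓
Line 2: "mountain through five grasshopper": 2+1+1+3 = 7 ✓
Line 3: "lightning near rough tree": 2+1+1+1 = 5 ✓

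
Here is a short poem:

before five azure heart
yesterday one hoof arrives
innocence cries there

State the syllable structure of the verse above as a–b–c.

Line 1: before(2) + five(1) + azure(2) + heart(1) = 6
Line 2: yesterday(3) + one(1) + hoof(1) + arrives(2) = 7
Line 3: innocence(3) + cries(1) + there(1) = 5

6–7–5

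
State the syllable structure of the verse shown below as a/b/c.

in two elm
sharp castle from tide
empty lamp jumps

3/5/4

Line 1: in(1) + two(1) + elm(1) = 3
Line 2: sharp(1) + castle(2) + from(1) + tide(1) = 5
Line 3: empty(2) + lamp(1) + jumps(1) = 4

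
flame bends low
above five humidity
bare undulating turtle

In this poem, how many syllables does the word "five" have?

1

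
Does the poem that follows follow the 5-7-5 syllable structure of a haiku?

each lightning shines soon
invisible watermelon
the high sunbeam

No

Line 1: "each lightning shines soon": 1+2+1+1 = 5 ✓
Line 2: "invisible watermelon": 4+4 = 8 (expected 7)
Line 3: "the high sunbeam": 1+1+2 = 4 (expected 5)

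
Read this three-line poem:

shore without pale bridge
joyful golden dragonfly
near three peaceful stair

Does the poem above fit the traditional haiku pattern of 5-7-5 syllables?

Yes

Line 1: "shore without pale bridge": 1+2+1+1 = 5 ✓
Line 2: "joyful golden dragonfly": 2+2+3 = 7 ✓
Line 3: "near three peaceful stair": 1+1+2+1 = 5 ✓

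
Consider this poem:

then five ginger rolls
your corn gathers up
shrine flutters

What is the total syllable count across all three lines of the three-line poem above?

Line 1: "then five ginger rolls": 1+1+2+1 = 5
Line 2: "your corn gathers up": 1+1+2+1 = 5
Line 3: "shrine flutters": 1+2 = 3
Total: 5 + 5 + 3 = 13

13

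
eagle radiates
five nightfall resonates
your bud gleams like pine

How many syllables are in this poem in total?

Line 1: eagle(2) + radiates(3) = 5
Line 2: five(1) + nightfall(2) + resonates(3) = 6
Line 3: your(1) + bud(1) + gleams(1) + like(1) + pine(1) = 5
Total: 5 + 6 + 5 = 16

16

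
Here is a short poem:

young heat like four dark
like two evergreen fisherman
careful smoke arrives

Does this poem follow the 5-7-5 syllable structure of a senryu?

Line 1: young(1) + heat(1) + like(1) + four(1) + dark(1) = 5 ✓
Line 2: like(1) + two(1) + evergreen(3) + fisherman(3) = 8 (expected 7)
Line 3: careful(2) + smoke(1) + arrives(2) = 5 ✓

No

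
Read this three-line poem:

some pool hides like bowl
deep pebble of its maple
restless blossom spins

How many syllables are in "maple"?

2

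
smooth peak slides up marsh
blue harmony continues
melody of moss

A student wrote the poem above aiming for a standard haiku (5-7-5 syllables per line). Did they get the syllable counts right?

Yes

Line 1: "smooth peak slides up marsh": 1+1+1+1+1 = 5 ✓
Line 2: "blue harmony continues": 1+3+3 = 7 ✓
Line 3: "melody of moss": 3+1+1 = 5 ✓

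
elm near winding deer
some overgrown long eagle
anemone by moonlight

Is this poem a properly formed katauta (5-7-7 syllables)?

Yes

Line 1: elm(1) + near(1) + winding(2) + deer(1) = 5 ✓
Line 2: some(1) + overgrown(3) + long(1) + eagle(2) = 7 ✓
Line 3: anemone(4) + by(1) + moonlight(2) = 7 ✓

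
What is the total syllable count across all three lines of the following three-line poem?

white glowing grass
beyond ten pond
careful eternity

14

Line 1: white(1) + glowing(2) + grass(1) = 4
Line 2: beyond(2) + ten(1) + pond(1) = 4
Line 3: careful(2) + eternity(4) = 6
Total: 4 + 4 + 6 = 14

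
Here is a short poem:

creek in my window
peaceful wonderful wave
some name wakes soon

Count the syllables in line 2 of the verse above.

6

Line 2: peaceful(2) + wonderful(3) + wave(1) = 6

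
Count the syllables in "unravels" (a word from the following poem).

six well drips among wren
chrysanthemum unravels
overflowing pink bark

3

"unravels" has 3 syllables.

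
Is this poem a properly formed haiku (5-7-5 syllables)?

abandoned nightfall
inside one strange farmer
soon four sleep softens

No

Line 1: "abandoned nightfall": 3+2 = 5 ✓
Line 2: "inside one strange farmer": 2+1+1+2 = 6 (expected 7)
Line 3: "soon four sleep softens": 1+1+1+2 = 5 ✓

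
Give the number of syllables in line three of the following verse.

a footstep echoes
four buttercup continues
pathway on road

Line three: "pathway on road": 2+1+1 = 4

4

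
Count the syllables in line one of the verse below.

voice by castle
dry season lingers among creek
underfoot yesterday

Line one: voice (1), by (1), castle (2) → 4

4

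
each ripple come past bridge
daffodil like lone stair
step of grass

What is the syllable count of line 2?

6

Line 2: daffodil (3), like (1), lone (1), stair (1) → 6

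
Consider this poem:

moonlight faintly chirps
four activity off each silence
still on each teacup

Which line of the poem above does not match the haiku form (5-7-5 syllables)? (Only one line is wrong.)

Line 1: moonlight(2) + faintly(2) + chirps(1) = 5 ✓
Line 2: four(1) + activity(4) + off(1) + each(1) + silence(2) = 9 (expected 7)
Line 3: still(1) + on(1) + each(1) + teacup(2) = 5 ✓

Line 2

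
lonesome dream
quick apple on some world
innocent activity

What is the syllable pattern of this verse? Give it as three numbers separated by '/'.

Line 1: lonesome(2) + dream(1) = 3
Line 2: quick(1) + apple(2) + on(1) + some(1) + world(1) = 6
Line 3: innocent(3) + activity(4) = 7

3/6/7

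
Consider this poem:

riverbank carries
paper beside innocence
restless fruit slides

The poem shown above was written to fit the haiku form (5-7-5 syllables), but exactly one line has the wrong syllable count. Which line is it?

Line 1: "riverbank carries": 3+2 = 5 ✓
Line 2: "paper beside innocence": 2+2+3 = 7 ✓
Line 3: "restless fruit slides": 2+1+1 = 4 (expected 5)

Line 3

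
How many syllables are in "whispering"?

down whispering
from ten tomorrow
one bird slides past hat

3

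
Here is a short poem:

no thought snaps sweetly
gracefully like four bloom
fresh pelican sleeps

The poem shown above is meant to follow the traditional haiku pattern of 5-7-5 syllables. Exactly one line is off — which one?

The second line

Line 1: no (1), thought (1), snaps (1), sweetly (2) → 5 ✓
Line 2: gracefully (3), like (1), four (1), bloom (1) → 6 (expected 7)
Line 3: fresh (1), pelican (3), sleeps (1) → 5 ✓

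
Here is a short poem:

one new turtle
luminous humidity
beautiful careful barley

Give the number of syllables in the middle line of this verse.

7

The middle line: luminous(3) + humidity(4) = 7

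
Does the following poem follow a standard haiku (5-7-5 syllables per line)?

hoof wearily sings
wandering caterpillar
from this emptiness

Line 1: hoof (1), wearily (3), sings (1) → 5 ✓
Line 2: wandering (3), caterpillar (4) → 7 ✓
Line 3: from (1), this (1), emptiness (3) → 5 ✓

Yes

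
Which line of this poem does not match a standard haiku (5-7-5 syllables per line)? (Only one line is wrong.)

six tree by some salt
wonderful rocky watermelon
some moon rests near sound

Line 1: six (1), tree (1), by (1), some (1), salt (1) → 5 ✓
Line 2: wonderful (3), rocky (2), watermelon (4) → 9 (expected 7)
Line 3: some (1), moon (1), rests (1), near (1), sound (1) → 5 ✓

The second line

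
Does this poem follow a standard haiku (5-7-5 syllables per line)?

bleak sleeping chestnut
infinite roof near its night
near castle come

No

Line 1: bleak(1) + sleeping(2) + chestnut(2) = 5 ✓
Line 2: infinite(3) + roof(1) + near(1) + its(1) + night(1) = 7 ✓
Line 3: near(1) + castle(2) + come(1) = 4 (expected 5)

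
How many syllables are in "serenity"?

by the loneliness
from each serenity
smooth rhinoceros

4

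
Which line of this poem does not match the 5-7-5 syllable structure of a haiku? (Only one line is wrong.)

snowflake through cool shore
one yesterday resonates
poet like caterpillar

The third line

Line 1: snowflake (2), through (1), cool (1), shore (1) → 5 ✓
Line 2: one (1), yesterday (3), resonates (3) → 7 ✓
Line 3: poet (2), like (1), caterpillar (4) → 7 (expected 5)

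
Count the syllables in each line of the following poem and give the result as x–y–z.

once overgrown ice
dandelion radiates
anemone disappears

Line 1: once (1), overgrown (3), ice (1) → 5
Line 2: dandelion (4), radiates (3) → 7
Line 3: anemone (4), disappears (3) → 7

5–7–7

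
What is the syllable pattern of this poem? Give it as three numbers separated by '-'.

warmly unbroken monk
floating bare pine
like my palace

6-4-4

Line 1: warmly(2) + unbroken(3) + monk(1) = 6
Line 2: floating(2) + bare(1) + pine(1) = 4
Line 3: like(1) + my(1) + palace(2) = 4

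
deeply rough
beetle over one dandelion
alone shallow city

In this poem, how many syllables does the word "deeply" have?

2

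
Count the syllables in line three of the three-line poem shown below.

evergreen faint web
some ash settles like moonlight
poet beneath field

5

Line three: poet(2) + beneath(2) + field(1) = 5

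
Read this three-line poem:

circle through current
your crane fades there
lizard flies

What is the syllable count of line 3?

Line 3: "lizard flies": 2+1 = 3

3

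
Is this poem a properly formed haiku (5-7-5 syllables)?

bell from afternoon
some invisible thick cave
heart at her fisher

Line 1: "bell from afternoon": 1+1+3 = 5 ✓
Line 2: "some invisible thick cave": 1+4+1+1 = 7 ✓
Line 3: "heart at her fisher": 1+1+1+2 = 5 ✓

Yes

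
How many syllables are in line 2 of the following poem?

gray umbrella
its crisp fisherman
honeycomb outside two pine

Line 2: its(1) + crisp(1) + fisherman(3) = 5

5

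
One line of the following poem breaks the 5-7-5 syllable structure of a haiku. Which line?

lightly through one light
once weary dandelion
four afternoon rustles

Line 1: lightly(2) + through(1) + one(1) + light(1) = 5 ✓
Line 2: once(1) + weary(2) + dandelion(4) = 7 ✓
Line 3: four(1) + afternoon(3) + rustles(2) = 6 (expected 5)

The third line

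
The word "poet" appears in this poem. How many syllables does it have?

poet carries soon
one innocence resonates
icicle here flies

2

"poet" has 2 syllables.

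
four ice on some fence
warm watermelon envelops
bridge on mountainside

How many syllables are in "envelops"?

3

"envelops" has 3 syllables.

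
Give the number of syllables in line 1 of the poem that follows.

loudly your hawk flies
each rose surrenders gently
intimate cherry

5

Line 1: loudly (2), your (1), hawk (1), flies (1) → 5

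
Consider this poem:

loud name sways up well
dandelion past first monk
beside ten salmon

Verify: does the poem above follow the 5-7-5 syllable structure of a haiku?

Line 1: loud (1), name (1), sways (1), up (1), well (1) → 5 ✓
Line 2: dandelion (4), past (1), first (1), monk (1) → 7 ✓
Line 3: beside (2), ten (1), salmon (2) → 5 ✓

Yes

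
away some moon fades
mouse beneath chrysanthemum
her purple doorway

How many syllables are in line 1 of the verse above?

Line 1: "away some moon fades": 2+1+1+1 = 5

5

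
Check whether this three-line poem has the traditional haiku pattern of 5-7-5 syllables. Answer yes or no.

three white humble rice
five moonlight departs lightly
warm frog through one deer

Yes

Line 1: "three white humble rice": 1+1+2+1 = 5 ✓
Line 2: "five moonlight departs lightly": 1+2+2+2 = 7 ✓
Line 3: "warm frog through one deer": 1+1+1+1+1 = 5 ✓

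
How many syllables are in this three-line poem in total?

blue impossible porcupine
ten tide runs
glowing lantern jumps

Line 1: blue(1) + impossible(4) + porcupine(3) = 8
Line 2: ten(1) + tide(1) + runs(1) = 3
Line 3: glowing(2) + lantern(2) + jumps(1) = 5
Total: 8 + 3 + 5 = 16

16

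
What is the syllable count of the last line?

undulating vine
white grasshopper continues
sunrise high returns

5

The last line: sunrise (2), high (1), returns (2) → 5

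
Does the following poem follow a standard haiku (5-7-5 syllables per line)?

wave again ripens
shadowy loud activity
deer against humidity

No

Line 1: wave (1), again (2), ripens (2) → 5 ✓
Line 2: shadowy (3), loud (1), activity (4) → 8 (expected 7)
Line 3: deer (1), against (2), humidity (4) → 7 (expected 5)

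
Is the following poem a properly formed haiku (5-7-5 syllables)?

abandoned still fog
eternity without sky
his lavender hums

Line 1: abandoned (3), still (1), fog (1) → 5 ✓
Line 2: eternity (4), without (2), sky (1) → 7 ✓
Line 3: his (1), lavender (3), hums (1) → 5 ✓

Yes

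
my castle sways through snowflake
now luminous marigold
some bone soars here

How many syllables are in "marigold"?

3

"marigold" has 3 syllables.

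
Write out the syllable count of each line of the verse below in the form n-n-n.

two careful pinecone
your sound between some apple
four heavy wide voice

Line 1: two (1), careful (2), pinecone (2) → 5
Line 2: your (1), sound (1), between (2), some (1), apple (2) → 7
Line 3: four (1), heavy (2), wide (1), voice (1) → 5

5-7-5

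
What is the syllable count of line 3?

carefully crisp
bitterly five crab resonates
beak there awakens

5

Line 3: beak(1) + there(1) + awakens(3) = 5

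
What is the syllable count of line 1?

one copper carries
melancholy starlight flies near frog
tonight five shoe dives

Line 1: one(1) + copper(2) + carries(2) = 5

5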